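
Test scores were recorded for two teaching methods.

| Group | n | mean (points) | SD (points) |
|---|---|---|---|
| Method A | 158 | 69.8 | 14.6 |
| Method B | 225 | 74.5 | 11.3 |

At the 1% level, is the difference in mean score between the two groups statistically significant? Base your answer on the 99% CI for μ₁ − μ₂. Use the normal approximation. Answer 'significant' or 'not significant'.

Per-group SEs: s₁/√n₁ = 14.6/√158 = 1.1615, s₂/√n₂ = 11.3/√225 = 0.7533.
Unpooled SE of the difference: √(1.34908225 + 0.56746089) = 1.3844.
Margin of error = z* · SE = 2.576 × 1.3844 = 3.5662.
x̄₁ − x̄₂ = 69.8 − 74.5 = -4.7000.
CI: -4.7000 ± 3.5662 = (-8.2662, -1.1338).
The interval (-8.2662, -1.1338) does not contain 0, so the difference is significant.

significant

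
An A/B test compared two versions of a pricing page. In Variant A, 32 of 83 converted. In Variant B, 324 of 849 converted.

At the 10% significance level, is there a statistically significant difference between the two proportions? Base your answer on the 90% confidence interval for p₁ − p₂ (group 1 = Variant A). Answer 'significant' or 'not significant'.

not significant

p̂₁ = 32/83 = 0.3855 and p̂₂ = 324/849 = 0.3816.
SE₁ = √(p̂₁(1−p̂₁)/n₁) = √(0.3855·0.6145/83) = 0.05342; SE₂ = √(0.3816·0.6184/849) = 0.01667.
Independent samples: SE of the difference = √(SE₁² + SE₂²) = √(0.0028536964 + 0.0002778889) = 0.05596.
z* for 90% confidence is 1.645, so the margin of error is 1.645 × 0.05596 = 0.09205.
Point estimate p̂₁ − p̂₂ = 0.3855 − 0.3816 = 0.0039.
0.0039 ± 0.09205 → (-0.08815, 0.09595).
The interval (-0.08815, 0.09595) contains 0, so the difference is not significant.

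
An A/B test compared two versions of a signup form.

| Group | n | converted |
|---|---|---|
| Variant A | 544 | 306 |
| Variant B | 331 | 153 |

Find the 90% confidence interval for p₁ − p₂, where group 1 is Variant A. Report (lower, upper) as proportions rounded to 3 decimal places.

(0.043, 0.157)

First, p̂₁ = 306/544 = 0.5625; p̂₂ = 153/331 = 0.4622.
The two standard errors are √(0.5625×0.4375/544) = 0.02127 and √(0.4622×0.5378/331) = 0.02740.
Because the samples are independent, SE_diff = √(0.02127² + 0.02740²) = 0.03469.
Using z* = 1.645 for 90%, ME = 1.645 × 0.03469 = 0.05707.
p̂₁ − p̂₂ = 0.1003; interval 0.1003 ± 0.05707 gives (0.043, 0.157).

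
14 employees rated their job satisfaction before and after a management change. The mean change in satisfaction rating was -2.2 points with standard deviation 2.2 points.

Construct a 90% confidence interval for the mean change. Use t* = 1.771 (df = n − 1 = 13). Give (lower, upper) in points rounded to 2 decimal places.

This is a matched-pairs design, so SE = s_d/√n = 2.2/√14 = 0.5880.
Margin = 1.771 × 0.5880 = 1.0413; the interval is -2.2 ± 1.0413 = (-3.24, -1.16).

(-3.24, -1.16)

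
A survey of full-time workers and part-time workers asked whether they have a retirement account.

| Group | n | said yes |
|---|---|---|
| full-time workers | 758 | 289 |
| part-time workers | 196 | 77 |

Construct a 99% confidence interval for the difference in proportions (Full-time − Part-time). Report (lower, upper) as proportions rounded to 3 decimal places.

(-0.112, 0.089)

First, p̂₁ = 289/758 = 0.3813; p̂₂ = 77/196 = 0.3929.
The two standard errors are √(0.3813×0.6187/758) = 0.01764 and √(0.3929×0.6071/196) = 0.03489.
Because the samples are independent, SE_diff = √(0.01764² + 0.03489²) = 0.03910.
Using z* = 2.576 for 99%, ME = 2.576 × 0.03910 = 0.10072.
p̂₁ − p̂₂ = -0.0116; interval -0.0116 ± 0.10072 gives (-0.112, 0.089).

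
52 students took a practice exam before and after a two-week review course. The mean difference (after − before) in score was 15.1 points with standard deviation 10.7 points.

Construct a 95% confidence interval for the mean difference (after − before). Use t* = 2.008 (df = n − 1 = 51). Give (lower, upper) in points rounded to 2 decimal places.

(12.12, 18.08)

Paired design: SE = s_d/√n = 10.7/√52 = 1.4838.
t* = 2.008; margin of error = 2.008 × 1.4838 = 2.9795.
15.1 ± 2.9795 → (12.12, 18.08).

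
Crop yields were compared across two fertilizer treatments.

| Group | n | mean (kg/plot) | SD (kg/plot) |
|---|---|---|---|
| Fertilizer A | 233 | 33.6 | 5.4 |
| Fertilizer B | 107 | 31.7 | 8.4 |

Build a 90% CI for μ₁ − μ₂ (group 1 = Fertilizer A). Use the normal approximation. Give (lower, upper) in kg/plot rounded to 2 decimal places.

(0.44, 3.36)

SE₁ = s₁/√n₁ = 5.4/√233 = 0.3538; SE₂ = 8.4/√107 = 0.8121.
Independent samples, unequal variances: SE_diff = √(SE₁² + SE₂²) = √(0.12517444 + 0.65950641) = 0.8858.
z* = 1.645, so margin of error = 1.645 × 0.8858 = 1.4571.
Difference in means = 33.6 − 31.7 = 1.9000.
1.9000 ± 1.4571 → (0.44, 3.36).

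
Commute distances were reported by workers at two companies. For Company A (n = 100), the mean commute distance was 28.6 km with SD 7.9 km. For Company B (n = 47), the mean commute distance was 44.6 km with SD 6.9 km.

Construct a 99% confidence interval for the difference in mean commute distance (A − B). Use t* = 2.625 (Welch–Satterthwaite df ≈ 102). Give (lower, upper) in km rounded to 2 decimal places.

(-19.36, -12.64)

Per-group SEs: s₁/√n₁ = 7.9/√100 = 0.7900, s₂/√n₂ = 6.9/√47 = 1.0065.
Unpooled SE of the difference: √(0.6241 + 1.01304225) = 1.2795.
Margin of error = t* · SE = 2.625 × 1.2795 = 3.3587.
x̄₁ − x̄₂ = 28.6 − 44.6 = -16.0000.
CI: -16.0000 ± 3.3587 = (-19.36, -12.64).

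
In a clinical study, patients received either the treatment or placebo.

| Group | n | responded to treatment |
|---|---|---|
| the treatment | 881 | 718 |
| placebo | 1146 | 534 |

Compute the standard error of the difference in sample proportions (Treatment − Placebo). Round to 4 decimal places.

Sample proportions: 718/881 = 0.8150, 534/1146 = 0.4660.
Each SE is √(p̂(1−p̂)/n): √(0.8150·0.1850/881) = 0.01308 and √(0.4660·0.5340/1146) = 0.01474.
SE(p̂₁ − p̂₂) = √(SE₁² + SE₂²) = √(0.0001710864 + 0.0002172676) = 0.01971, since the two samples are independent.

0.0197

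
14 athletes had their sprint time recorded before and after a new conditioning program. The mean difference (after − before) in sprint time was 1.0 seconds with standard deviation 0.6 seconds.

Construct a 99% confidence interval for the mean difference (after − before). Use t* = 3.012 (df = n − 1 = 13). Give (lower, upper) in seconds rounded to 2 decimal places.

This is a matched-pairs design, so SE = s_d/√n = 0.6/√14 = 0.1604.
Margin = 3.012 × 0.1604 = 0.4831; the interval is 1.0 ± 0.4831 = (0.52, 1.48).

(0.52, 1.48)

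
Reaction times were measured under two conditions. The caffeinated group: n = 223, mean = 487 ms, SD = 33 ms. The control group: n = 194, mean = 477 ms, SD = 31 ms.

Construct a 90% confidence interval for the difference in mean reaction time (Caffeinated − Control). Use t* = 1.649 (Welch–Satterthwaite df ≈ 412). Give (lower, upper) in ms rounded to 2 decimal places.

(4.83, 15.17)

Per-group SEs: s₁/√n₁ = 33/√223 = 2.2098, s₂/√n₂ = 31/√194 = 2.2257.
Unpooled SE of the difference: √(4.88321604 + 4.95374049) = 3.1364.
Margin of error = t* · SE = 1.649 × 3.1364 = 5.1719.
x̄₁ − x̄₂ = 487 − 477 = 10.0000.
CI: 10.0000 ± 5.1719 = (4.83, 15.17).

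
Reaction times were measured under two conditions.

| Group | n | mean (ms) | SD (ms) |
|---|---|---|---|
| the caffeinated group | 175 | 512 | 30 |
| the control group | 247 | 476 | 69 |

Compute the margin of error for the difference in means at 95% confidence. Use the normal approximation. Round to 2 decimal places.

Per-group SEs: s₁/√n₁ = 30/√175 = 2.2678, s₂/√n₂ = 69/√247 = 4.3904.
Unpooled SE of the difference: √(5.14291684 + 19.27561216) = 4.9415.
Margin of error = z* · SE = 1.960 × 4.9415 = 9.6853.

9.69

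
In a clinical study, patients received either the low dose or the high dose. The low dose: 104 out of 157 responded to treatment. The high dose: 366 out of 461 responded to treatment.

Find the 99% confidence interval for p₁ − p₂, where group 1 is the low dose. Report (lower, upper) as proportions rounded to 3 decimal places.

(-0.240, -0.023)

p̂₁ = 104/157 = 0.6624 and p̂₂ = 366/461 = 0.7939.
SE₁ = √(p̂₁(1−p̂₁)/n₁) = √(0.6624·0.3376/157) = 0.03774; SE₂ = √(0.7939·0.2061/461) = 0.01884.
Independent samples: SE of the difference = √(SE₁² + SE₂²) = √(0.0014243076 + 0.0003549456) = 0.04218.
z* for 99% confidence is 2.576, so the margin of error is 2.576 × 0.04218 = 0.10866.
Point estimate p̂₁ − p̂₂ = 0.6624 − 0.7939 = -0.1315.
-0.1315 ± 0.10866 → (-0.240, -0.023).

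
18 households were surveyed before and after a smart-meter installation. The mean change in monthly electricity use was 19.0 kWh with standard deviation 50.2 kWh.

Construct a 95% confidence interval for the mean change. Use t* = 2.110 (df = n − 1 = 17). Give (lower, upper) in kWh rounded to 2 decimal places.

This is a matched-pairs design, so SE = s_d/√n = 50.2/√18 = 11.8323.
Margin = 2.110 × 11.8323 = 24.9662; the interval is 19.0 ± 24.9662 = (-5.97, 43.97).

(-5.97, 43.97)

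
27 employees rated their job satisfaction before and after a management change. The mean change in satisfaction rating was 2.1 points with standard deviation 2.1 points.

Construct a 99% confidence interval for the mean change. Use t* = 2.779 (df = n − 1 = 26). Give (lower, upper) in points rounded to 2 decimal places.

This is a matched-pairs design, so SE = s_d/√n = 2.1/√27 = 0.4041.
Margin = 2.779 × 0.4041 = 1.1230; the interval is 2.1 ± 1.1230 = (0.98, 3.22).

(0.98, 3.22)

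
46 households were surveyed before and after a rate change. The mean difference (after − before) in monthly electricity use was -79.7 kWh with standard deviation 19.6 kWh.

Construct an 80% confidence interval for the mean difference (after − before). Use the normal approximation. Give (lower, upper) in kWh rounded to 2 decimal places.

(-83.40, -76.00)

This is a matched-pairs design, so SE = s_d/√n = 19.6/√46 = 2.8899.
Margin = 1.282 × 2.8899 = 3.7049; the interval is -79.7 ± 3.7049 = (-83.40, -76.00).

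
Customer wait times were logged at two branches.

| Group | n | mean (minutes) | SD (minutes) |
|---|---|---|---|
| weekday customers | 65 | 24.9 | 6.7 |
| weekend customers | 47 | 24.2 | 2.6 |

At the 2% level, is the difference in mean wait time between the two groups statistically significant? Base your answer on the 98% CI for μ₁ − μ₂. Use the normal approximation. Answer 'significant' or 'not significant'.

SE₁ = s₁/√n₁ = 6.7/√65 = 0.8310; SE₂ = 2.6/√47 = 0.3792.
Independent samples, unequal variances: SE_diff = √(SE₁² + SE₂²) = √(0.690561 + 0.14379264) = 0.9134.
z* = 2.326, so margin of error = 2.326 × 0.9134 = 2.1246.
Difference in means = 24.9 − 24.2 = 0.7000.
0.7000 ± 2.1246 → (-1.4246, 2.8246).
The interval (-1.4246, 2.8246) contains 0, so the difference is not significant.

not significant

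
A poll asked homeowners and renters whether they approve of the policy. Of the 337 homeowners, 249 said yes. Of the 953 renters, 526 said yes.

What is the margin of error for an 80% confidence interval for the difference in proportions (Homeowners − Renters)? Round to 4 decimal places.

p̂₁ = 249/337 = 0.7389 and p̂₂ = 526/953 = 0.5519.
SE₁ = √(p̂₁(1−p̂₁)/n₁) = √(0.7389·0.2611/337) = 0.02393; SE₂ = √(0.5519·0.4481/953) = 0.01611.
Independent samples: SE of the difference = √(SE₁² + SE₂²) = √(0.0005726449 + 0.0002595321) = 0.02885.
z* for 80% confidence is 1.282, so the margin of error is 1.282 × 0.02885 = 0.03699.

0.0370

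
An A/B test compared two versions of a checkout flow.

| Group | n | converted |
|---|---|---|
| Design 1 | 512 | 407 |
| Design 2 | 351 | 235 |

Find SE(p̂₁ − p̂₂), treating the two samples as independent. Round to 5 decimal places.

p̂₁ = 407/512 = 0.7949 and p̂₂ = 235/351 = 0.6695.
SE₁ = √(p̂₁(1−p̂₁)/n₁) = √(0.7949·0.2051/512) = 0.01784; SE₂ = √(0.6695·0.3305/351) = 0.02511.
Independent samples: SE of the difference = √(SE₁² + SE₂²) = √(0.0003182656 + 0.0006305121) = 0.03080.

0.03080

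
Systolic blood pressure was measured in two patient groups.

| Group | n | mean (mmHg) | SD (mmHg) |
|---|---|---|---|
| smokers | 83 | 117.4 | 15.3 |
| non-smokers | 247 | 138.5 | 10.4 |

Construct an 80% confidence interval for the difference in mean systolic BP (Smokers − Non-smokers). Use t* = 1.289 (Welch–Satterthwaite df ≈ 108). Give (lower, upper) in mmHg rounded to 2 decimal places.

(-23.43, -18.77)

Per-group SEs: s₁/√n₁ = 15.3/√83 = 1.6794, s₂/√n₂ = 10.4/√247 = 0.6617.
Unpooled SE of the difference: √(2.82038436 + 0.43784689) = 1.8051.
Margin of error = t* · SE = 1.289 × 1.8051 = 2.3268.
x̄₁ − x̄₂ = 117.4 − 138.5 = -21.1000.
CI: -21.1000 ± 2.3268 = (-23.43, -18.77).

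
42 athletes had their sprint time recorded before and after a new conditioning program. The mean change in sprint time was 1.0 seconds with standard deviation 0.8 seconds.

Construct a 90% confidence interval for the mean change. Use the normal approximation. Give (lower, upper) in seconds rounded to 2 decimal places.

(0.80, 1.20)

Paired design: SE = s_d/√n = 0.8/√42 = 0.1234.
z* = 1.645; margin of error = 1.645 × 0.1234 = 0.2030.
1.0 ± 0.2030 → (0.80, 1.20).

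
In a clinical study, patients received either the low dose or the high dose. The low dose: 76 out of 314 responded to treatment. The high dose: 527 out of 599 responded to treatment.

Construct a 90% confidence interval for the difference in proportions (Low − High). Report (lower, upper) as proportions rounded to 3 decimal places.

(-0.683, -0.592)

Sample proportions: 76/314 = 0.2420, 527/599 = 0.8798.
Each SE is √(p̂(1−p̂)/n): √(0.2420·0.7580/314) = 0.02417 and √(0.8798·0.1202/599) = 0.01329.
SE(p̂₁ − p̂₂) = √(SE₁² + SE₂²) = √(0.0005841889 + 0.0001766241) = 0.02758, since the two samples are independent.
At 90% confidence z* = 1.645; margin = 1.645 × 0.02758 = 0.04537.
The difference is 0.2420 − 0.8798 = -0.6378, so the interval is -0.6378 ± 0.04537 = (-0.683, -0.592).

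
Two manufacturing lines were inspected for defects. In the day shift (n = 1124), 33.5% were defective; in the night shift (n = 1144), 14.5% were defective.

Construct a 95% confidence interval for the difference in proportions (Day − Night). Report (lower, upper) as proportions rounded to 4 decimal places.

The two standard errors are √(0.3350×0.6650/1124) = 0.01408 and √(0.1450×0.8550/1144) = 0.01041.
Because the samples are independent, SE_diff = √(0.01408² + 0.01041²) = 0.01751.
Using z* = 1.960 for 95%, ME = 1.960 × 0.01751 = 0.03432.
p̂₁ − p̂₂ = 0.1900; interval 0.1900 ± 0.03432 gives (0.1557, 0.2243).

(0.1557, 0.2243)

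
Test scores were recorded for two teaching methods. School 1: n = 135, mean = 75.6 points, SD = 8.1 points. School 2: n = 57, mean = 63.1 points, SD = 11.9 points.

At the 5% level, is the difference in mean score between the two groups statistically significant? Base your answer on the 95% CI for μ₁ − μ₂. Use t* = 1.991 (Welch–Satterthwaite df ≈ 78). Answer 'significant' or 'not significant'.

SE₁ = s₁/√n₁ = 8.1/√135 = 0.6971; SE₂ = 11.9/√57 = 1.5762.
Independent samples, unequal variances: SE_diff = √(SE₁² + SE₂²) = √(0.48594841 + 2.48440644) = 1.7235.
t* = 1.991, so margin of error = 1.991 × 1.7235 = 3.4315.
Difference in means = 75.6 − 63.1 = 12.5000.
12.5000 ± 3.4315 → (9.0685, 15.9315).
The interval (9.0685, 15.9315) does not contain 0, so the difference is significant.

significant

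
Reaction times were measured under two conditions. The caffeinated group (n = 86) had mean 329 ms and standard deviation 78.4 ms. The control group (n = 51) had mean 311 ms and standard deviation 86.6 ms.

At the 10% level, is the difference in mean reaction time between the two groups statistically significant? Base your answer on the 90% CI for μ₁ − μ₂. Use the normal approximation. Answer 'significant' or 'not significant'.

Per-group SEs: s₁/√n₁ = 78.4/√86 = 8.4541, s₂/√n₂ = 86.6/√51 = 12.1264.
Unpooled SE of the difference: √(71.47180681 + 147.04957696) = 14.7825.
Margin of error = z* · SE = 1.645 × 14.7825 = 24.3172.
x̄₁ − x̄₂ = 329 − 311 = 18.0000.
CI: 18.0000 ± 24.3172 = (-6.3172, 42.3172).
The interval (-6.3172, 42.3172) contains 0, so the difference is not significant.

not significant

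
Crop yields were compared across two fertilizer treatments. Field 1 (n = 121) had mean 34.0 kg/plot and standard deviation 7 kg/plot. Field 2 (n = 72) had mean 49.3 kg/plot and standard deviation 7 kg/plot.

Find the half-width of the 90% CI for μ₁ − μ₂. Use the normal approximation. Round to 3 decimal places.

Per-group SEs: s₁/√n₁ = 7/√121 = 0.6364, s₂/√n₂ = 7/√72 = 0.8250.
Unpooled SE of the difference: √(0.40500496 + 0.680625) = 1.0419.
Margin of error = z* · SE = 1.645 × 1.0419 = 1.7139.

1.714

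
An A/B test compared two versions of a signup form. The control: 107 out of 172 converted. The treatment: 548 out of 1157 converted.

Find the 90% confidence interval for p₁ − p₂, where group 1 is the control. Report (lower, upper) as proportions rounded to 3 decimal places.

(0.083, 0.214)

Sample proportions: 107/172 = 0.6221, 548/1157 = 0.4736.
Each SE is √(p̂(1−p̂)/n): √(0.6221·0.3779/172) = 0.03697 and √(0.4736·0.5264/1157) = 0.01468.
SE(p̂₁ − p̂₂) = √(SE₁² + SE₂²) = √(0.0013667809 + 0.0002155024) = 0.03978, since the two samples are independent.
At 90% confidence z* = 1.645; margin = 1.645 × 0.03978 = 0.06544.
The difference is 0.6221 − 0.4736 = 0.1485, so the interval is 0.1485 ± 0.06544 = (0.083, 0.214).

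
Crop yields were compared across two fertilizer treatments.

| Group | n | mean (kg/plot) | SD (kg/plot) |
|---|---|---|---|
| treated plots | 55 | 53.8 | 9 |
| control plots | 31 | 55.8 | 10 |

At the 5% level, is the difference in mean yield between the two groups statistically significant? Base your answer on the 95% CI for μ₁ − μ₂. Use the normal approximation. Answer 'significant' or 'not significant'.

not significant

Standard errors of each mean: 9/√55 = 1.2136 and 10/√31 = 1.7961.
SE(x̄₁ − x̄₂) = √(1.2136² + 1.7961²) = 2.1677 for independent samples with unequal variances.
With z* = 1.960, the margin is 1.960 × 2.1677 = 4.2487.
x̄₁ − x̄₂ = 53.8 − 55.8 = -2.0000; the interval is -2.0000 ± 4.2487 = (-6.2487, 2.2487).
The interval (-6.2487, 2.2487) contains 0, so the difference is not significant.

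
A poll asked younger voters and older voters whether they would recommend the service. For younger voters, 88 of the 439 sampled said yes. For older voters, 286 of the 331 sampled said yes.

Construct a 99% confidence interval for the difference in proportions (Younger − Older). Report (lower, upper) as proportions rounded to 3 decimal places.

Sample proportions: 88/439 = 0.2005, 286/331 = 0.8640.
Each SE is √(p̂(1−p̂)/n): √(0.2005·0.7995/439) = 0.01911 and √(0.8640·0.1360/331) = 0.01884.
SE(p̂₁ − p̂₂) = √(SE₁² + SE₂²) = √(0.0003651921 + 0.0003549456) = 0.02684, since the two samples are independent.
At 99% confidence z* = 2.576; margin = 2.576 × 0.02684 = 0.06914.
The difference is 0.2005 − 0.8640 = -0.6635, so the interval is -0.6635 ± 0.06914 = (-0.733, -0.594).

(-0.733, -0.594)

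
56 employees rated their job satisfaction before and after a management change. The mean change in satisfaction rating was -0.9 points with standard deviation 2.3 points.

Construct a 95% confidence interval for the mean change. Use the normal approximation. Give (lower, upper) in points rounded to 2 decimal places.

(-1.50, -0.30)

Paired design: SE = s_d/√n = 2.3/√56 = 0.3074.
z* = 1.960; margin of error = 1.960 × 0.3074 = 0.6025.
-0.9 ± 0.6025 → (-1.50, -0.30).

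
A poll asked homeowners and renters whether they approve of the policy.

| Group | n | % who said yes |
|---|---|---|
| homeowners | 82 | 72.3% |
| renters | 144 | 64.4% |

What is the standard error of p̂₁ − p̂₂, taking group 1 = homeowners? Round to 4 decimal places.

0.0635

Each SE is √(p̂(1−p̂)/n): √(0.7230·0.2770/82) = 0.04942 and √(0.6440·0.3560/144) = 0.03990.
SE(p̂₁ − p̂₂) = √(SE₁² + SE₂²) = √(0.0024423364 + 0.00159201) = 0.06352, since the two samples are independent.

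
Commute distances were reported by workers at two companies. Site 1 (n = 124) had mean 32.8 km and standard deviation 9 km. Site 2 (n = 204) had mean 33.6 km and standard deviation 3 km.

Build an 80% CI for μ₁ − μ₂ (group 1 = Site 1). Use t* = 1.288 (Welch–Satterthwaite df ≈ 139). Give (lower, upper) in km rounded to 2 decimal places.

(-1.88, 0.28)

Per-group SEs: s₁/√n₁ = 9/√124 = 0.8082, s₂/√n₂ = 3/√204 = 0.2100.
Unpooled SE of the difference: √(0.65318724 + 0.0441) = 0.8350.
Margin of error = t* · SE = 1.288 × 0.8350 = 1.0755.
x̄₁ − x̄₂ = 32.8 − 33.6 = -0.8000.
CI: -0.8000 ± 1.0755 = (-1.88, 0.28).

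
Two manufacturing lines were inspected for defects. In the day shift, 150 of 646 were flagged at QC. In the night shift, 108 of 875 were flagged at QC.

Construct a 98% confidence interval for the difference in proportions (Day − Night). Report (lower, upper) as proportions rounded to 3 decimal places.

p̂₁ = 150/646 = 0.2322 and p̂₂ = 108/875 = 0.1234.
SE₁ = √(p̂₁(1−p̂₁)/n₁) = √(0.2322·0.7678/646) = 0.01661; SE₂ = √(0.1234·0.8766/875) = 0.01112.
Independent samples: SE of the difference = √(SE₁² + SE₂²) = √(0.0002758921 + 0.0001236544) = 0.01999.
z* for 98% confidence is 2.326, so the margin of error is 2.326 × 0.01999 = 0.04650.
Point estimate p̂₁ − p̂₂ = 0.2322 − 0.1234 = 0.1088.
0.1088 ± 0.04650 → (0.062, 0.155).

(0.062, 0.155)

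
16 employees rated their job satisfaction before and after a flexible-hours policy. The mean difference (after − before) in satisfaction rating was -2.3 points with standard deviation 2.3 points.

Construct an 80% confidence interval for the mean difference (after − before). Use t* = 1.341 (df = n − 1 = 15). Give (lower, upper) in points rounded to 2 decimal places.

Paired design: SE = s_d/√n = 2.3/√16 = 0.5750.
t* = 1.341; margin of error = 1.341 × 0.5750 = 0.7711.
-2.3 ± 0.7711 → (-3.07, -1.53).

(-3.07, -1.53)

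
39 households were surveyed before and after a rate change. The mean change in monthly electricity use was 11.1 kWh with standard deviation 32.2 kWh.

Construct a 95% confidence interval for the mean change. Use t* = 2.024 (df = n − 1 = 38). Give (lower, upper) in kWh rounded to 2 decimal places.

(0.66, 21.54)

Paired design: SE = s_d/√n = 32.2/√39 = 5.1561.
t* = 2.024; margin of error = 2.024 × 5.1561 = 10.4359.
11.1 ± 10.4359 → (0.66, 21.54).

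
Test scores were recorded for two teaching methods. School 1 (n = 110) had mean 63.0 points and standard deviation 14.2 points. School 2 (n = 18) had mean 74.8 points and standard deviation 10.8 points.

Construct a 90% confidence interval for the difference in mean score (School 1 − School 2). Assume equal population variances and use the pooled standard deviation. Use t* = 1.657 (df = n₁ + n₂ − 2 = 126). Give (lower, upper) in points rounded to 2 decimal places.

s_p = √[((n₁−1)s₁² + (n₂−1)s₂²)/(n₁+n₂−2)] = √[(109·14.2² + 17·10.8²)/126] = 13.7903.
SE = 13.7903·√(1/110 + 1/18) = 3.5063.
With t* = 1.657, margin = 1.657 × 3.5063 = 5.8099.
x̄₁ − x̄₂ = 63.0 − 74.8 = -11.8000; interval -11.8000 ± 5.8099 = (-17.61, -5.99).

(-17.61, -5.99)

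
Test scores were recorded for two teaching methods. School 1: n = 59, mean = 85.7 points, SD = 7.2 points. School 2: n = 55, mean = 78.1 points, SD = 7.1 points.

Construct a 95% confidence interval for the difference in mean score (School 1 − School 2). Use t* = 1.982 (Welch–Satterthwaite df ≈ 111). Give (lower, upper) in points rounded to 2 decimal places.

Per-group SEs: s₁/√n₁ = 7.2/√59 = 0.9374, s₂/√n₂ = 7.1/√55 = 0.9574.
Unpooled SE of the difference: √(0.87871876 + 0.91661476) = 1.3399.
Margin of error = t* · SE = 1.982 × 1.3399 = 2.6557.
x̄₁ − x̄₂ = 85.7 − 78.1 = 7.6000.
CI: 7.6000 ± 2.6557 = (4.94, 10.26).

(4.94, 10.26)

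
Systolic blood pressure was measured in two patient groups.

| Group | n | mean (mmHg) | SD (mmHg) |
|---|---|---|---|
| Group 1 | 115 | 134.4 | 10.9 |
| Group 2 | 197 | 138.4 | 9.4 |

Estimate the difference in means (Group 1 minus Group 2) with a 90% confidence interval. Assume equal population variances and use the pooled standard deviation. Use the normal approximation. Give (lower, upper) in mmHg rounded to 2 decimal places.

(-5.93, -2.07)

Pooled variance s_p² = [114·10.9² + 196·9.4²] / (115+197−2) = 99.5577, so s_p = 9.9779.
SE_diff = s_p·√(1/n₁ + 1/n₂) = 9.9779·√(1/115 + 1/197) = 1.1709.
z* = 1.645; margin = 1.645 × 1.1709 = 1.9261.
Difference = 134.4 − 138.4 = -4.0000.
-4.0000 ± 1.9261 → (-5.93, -2.07).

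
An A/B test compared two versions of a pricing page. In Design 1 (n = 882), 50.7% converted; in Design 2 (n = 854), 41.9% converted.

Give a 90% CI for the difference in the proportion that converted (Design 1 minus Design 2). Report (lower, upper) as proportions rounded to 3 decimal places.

(0.049, 0.127)

SE₁ = √(p̂₁(1−p̂₁)/n₁) = √(0.5070·0.4930/882) = 0.01683; SE₂ = √(0.4190·0.5810/854) = 0.01688.
Independent samples: SE of the difference = √(SE₁² + SE₂²) = √(0.0002832489 + 0.0002849344) = 0.02384.
z* for 90% confidence is 1.645, so the margin of error is 1.645 × 0.02384 = 0.03922.
Point estimate p̂₁ − p̂₂ = 0.5070 − 0.4190 = 0.0880.
0.0880 ± 0.03922 → (0.049, 0.127).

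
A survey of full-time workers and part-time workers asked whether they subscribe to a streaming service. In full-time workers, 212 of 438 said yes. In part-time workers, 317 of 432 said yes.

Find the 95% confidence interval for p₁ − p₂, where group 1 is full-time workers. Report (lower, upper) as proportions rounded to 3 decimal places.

(-0.312, -0.187)

First, p̂₁ = 212/438 = 0.4840; p̂₂ = 317/432 = 0.7338.
The two standard errors are √(0.4840×0.5160/438) = 0.02388 and √(0.7338×0.2662/432) = 0.02126.
Because the samples are independent, SE_diff = √(0.02388² + 0.02126²) = 0.03197.
Using z* = 1.960 for 95%, ME = 1.960 × 0.03197 = 0.06266.
p̂₁ − p̂₂ = -0.2498; interval -0.2498 ± 0.06266 gives (-0.312, -0.187).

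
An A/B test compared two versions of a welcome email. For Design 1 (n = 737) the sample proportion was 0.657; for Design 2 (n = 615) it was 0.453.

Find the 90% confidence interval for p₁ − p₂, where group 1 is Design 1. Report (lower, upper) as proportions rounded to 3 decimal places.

Each SE is √(p̂(1−p̂)/n): √(0.6570·0.3430/737) = 0.01749 and √(0.4530·0.5470/615) = 0.02007.
SE(p̂₁ − p̂₂) = √(SE₁² + SE₂²) = √(0.0003059001 + 0.0004028049) = 0.02662, since the two samples are independent.
At 90% confidence z* = 1.645; margin = 1.645 × 0.02662 = 0.04379.
The difference is 0.6570 − 0.4530 = 0.2040, so the interval is 0.2040 ± 0.04379 = (0.160, 0.248).

(0.160, 0.248)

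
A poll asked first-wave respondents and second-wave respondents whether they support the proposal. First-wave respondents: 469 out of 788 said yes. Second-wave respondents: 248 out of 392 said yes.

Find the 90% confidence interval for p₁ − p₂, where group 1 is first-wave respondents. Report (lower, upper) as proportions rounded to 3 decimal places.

(-0.087, 0.012)

Sample proportions: 469/788 = 0.5952, 248/392 = 0.6327.
Each SE is √(p̂(1−p̂)/n): √(0.5952·0.4048/788) = 0.01749 and √(0.6327·0.3673/392) = 0.02435.
SE(p̂₁ − p̂₂) = √(SE₁² + SE₂²) = √(0.0003059001 + 0.0005929225) = 0.02998, since the two samples are independent.
At 90% confidence z* = 1.645; margin = 1.645 × 0.02998 = 0.04932.
The difference is 0.5952 − 0.6327 = -0.0375, so the interval is -0.0375 ± 0.04932 = (-0.087, 0.012).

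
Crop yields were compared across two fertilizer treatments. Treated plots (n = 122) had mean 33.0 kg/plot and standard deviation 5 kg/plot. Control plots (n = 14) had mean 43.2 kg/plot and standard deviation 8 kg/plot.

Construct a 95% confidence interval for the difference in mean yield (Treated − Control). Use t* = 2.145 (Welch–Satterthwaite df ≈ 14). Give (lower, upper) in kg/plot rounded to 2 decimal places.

(-14.89, -5.51)

Standard errors of each mean: 5/√122 = 0.4527 and 8/√14 = 2.1381.
SE(x̄₁ − x̄₂) = √(0.4527² + 2.1381²) = 2.1855 for independent samples with unequal variances.
With t* = 2.145, the margin is 2.145 × 2.1855 = 4.6879.
x̄₁ − x̄₂ = 33.0 − 43.2 = -10.2000; the interval is -10.2000 ± 4.6879 = (-14.89, -5.51).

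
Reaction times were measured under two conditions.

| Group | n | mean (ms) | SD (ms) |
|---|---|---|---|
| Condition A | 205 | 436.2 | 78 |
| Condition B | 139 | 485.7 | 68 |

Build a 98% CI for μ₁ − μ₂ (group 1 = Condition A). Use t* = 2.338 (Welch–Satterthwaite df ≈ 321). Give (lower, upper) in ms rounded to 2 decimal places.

Standard errors of each mean: 78/√205 = 5.4478 and 68/√139 = 5.7677.
SE(x̄₁ − x̄₂) = √(5.4478² + 5.7677²) = 7.9338 for independent samples with unequal variances.
With t* = 2.338, the margin is 2.338 × 7.9338 = 18.5492.
x̄₁ − x̄₂ = 436.2 − 485.7 = -49.5000; the interval is -49.5000 ± 18.5492 = (-68.05, -30.95).

(-68.05, -30.95)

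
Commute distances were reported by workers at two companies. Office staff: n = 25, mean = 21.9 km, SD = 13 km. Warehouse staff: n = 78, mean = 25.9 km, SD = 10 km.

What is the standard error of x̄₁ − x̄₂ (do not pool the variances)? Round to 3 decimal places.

Standard errors of each mean: 13/√25 = 2.6000 and 10/√78 = 1.1323.
SE(x̄₁ − x̄₂) = √(2.6000² + 1.1323²) = 2.8359 for independent samples with unequal variances.

2.836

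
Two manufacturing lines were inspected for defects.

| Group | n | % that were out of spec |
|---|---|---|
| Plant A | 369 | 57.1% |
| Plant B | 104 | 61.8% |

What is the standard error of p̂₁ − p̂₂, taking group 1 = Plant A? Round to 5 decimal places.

The two standard errors are √(0.5710×0.4290/369) = 0.02577 and √(0.6180×0.3820/104) = 0.04764.
Because the samples are independent, SE_diff = √(0.02577² + 0.04764²) = 0.05416.

0.05416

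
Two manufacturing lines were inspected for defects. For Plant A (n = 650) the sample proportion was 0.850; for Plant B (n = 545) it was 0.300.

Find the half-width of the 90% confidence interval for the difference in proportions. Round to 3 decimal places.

The two standard errors are √(0.8500×0.1500/650) = 0.01401 and √(0.3000×0.7000/545) = 0.01963.
Because the samples are independent, SE_diff = √(0.01401² + 0.01963²) = 0.02412.
Using z* = 1.645 for 90%, ME = 1.645 × 0.02412 = 0.03968.

0.040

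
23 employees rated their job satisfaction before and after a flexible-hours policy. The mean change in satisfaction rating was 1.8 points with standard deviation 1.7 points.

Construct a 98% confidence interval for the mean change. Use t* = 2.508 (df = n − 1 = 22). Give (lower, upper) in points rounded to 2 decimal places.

This is a matched-pairs design, so SE = s_d/√n = 1.7/√23 = 0.3545.
Margin = 2.508 × 0.3545 = 0.8891; the interval is 1.8 ± 0.8891 = (0.91, 2.69).

(0.91, 2.69)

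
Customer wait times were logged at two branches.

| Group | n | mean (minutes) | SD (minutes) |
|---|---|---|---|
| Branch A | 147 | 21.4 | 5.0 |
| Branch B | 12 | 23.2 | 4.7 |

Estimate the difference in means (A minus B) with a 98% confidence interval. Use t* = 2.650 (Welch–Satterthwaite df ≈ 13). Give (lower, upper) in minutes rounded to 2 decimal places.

SE₁ = s₁/√n₁ = 5.0/√147 = 0.4124; SE₂ = 4.7/√12 = 1.3568.
Independent samples, unequal variances: SE_diff = √(SE₁² + SE₂²) = √(0.17007376 + 1.84090624) = 1.4181.
t* = 2.650, so margin of error = 2.650 × 1.4181 = 3.7580.
Difference in means = 21.4 − 23.2 = -1.8000.
-1.8000 ± 3.7580 → (-5.56, 1.96).

(-5.56, 1.96)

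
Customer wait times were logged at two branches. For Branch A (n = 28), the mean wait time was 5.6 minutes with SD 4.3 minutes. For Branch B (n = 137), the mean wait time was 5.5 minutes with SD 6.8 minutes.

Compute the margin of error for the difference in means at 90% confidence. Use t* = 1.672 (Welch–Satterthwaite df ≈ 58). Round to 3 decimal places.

SE₁ = s₁/√n₁ = 4.3/√28 = 0.8126; SE₂ = 6.8/√137 = 0.5810.
Independent samples, unequal variances: SE_diff = √(SE₁² + SE₂²) = √(0.66031876 + 0.337561) = 0.9989.
t* = 1.672, so margin of error = 1.672 × 0.9989 = 1.6702.

1.670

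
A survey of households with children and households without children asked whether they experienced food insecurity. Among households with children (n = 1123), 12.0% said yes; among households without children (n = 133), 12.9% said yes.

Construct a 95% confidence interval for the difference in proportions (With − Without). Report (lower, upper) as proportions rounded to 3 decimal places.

SE₁ = √(p̂₁(1−p̂₁)/n₁) = √(0.1200·0.8800/1123) = 0.00970; SE₂ = √(0.1290·0.8710/133) = 0.02907.
Independent samples: SE of the difference = √(SE₁² + SE₂²) = √(0.00009409 + 0.0008450649) = 0.03065.
z* for 95% confidence is 1.960, so the margin of error is 1.960 × 0.03065 = 0.06007.
Point estimate p̂₁ − p̂₂ = 0.1200 − 0.1290 = -0.0090.
-0.0090 ± 0.06007 → (-0.069, 0.051).

(-0.069, 0.051)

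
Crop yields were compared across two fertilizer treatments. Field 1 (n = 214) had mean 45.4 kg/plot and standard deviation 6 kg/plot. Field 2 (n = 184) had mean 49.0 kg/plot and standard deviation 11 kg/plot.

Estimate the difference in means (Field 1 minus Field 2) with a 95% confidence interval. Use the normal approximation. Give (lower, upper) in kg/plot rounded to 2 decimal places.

Per-group SEs: s₁/√n₁ = 6/√214 = 0.4102, s₂/√n₂ = 11/√184 = 0.8109.
Unpooled SE of the difference: √(0.16826404 + 0.65755881) = 0.9087.
Margin of error = z* · SE = 1.960 × 0.9087 = 1.7811.
x̄₁ − x̄₂ = 45.4 − 49.0 = -3.6000.
CI: -3.6000 ± 1.7811 = (-5.38, -1.82).

(-5.38, -1.82)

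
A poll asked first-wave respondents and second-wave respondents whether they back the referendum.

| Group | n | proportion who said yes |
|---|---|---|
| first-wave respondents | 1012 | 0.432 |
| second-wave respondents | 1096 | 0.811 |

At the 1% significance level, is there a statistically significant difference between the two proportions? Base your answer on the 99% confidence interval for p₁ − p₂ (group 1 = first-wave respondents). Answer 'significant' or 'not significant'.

The two standard errors are √(0.4320×0.5680/1012) = 0.01557 and √(0.8110×0.1890/1096) = 0.01183.
Because the samples are independent, SE_diff = √(0.01557² + 0.01183²) = 0.01955.
Using z* = 2.576 for 99%, ME = 2.576 × 0.01955 = 0.05036.
p̂₁ − p̂₂ = -0.3790; interval -0.3790 ± 0.05036 gives (-0.42936, -0.32864).
The interval (-0.42936, -0.32864) does not contain 0, so the difference is significant.

significant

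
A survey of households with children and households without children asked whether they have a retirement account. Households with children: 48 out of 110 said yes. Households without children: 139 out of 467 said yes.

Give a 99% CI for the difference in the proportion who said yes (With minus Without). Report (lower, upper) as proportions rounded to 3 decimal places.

First, p̂₁ = 48/110 = 0.4364; p̂₂ = 139/467 = 0.2976.
The two standard errors are √(0.4364×0.5636/110) = 0.04729 and √(0.2976×0.7024/467) = 0.02116.
Because the samples are independent, SE_diff = √(0.04729² + 0.02116²) = 0.05181.
Using z* = 2.576 for 99%, ME = 2.576 × 0.05181 = 0.13346.
p̂₁ − p̂₂ = 0.1388; interval 0.1388 ± 0.13346 gives (0.005, 0.272).

(0.005, 0.272)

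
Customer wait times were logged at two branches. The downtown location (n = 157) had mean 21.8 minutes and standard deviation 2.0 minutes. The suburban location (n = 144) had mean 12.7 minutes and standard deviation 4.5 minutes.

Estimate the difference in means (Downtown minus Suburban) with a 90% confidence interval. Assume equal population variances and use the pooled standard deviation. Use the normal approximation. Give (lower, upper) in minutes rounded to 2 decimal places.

s_p = √[((n₁−1)s₁² + (n₂−1)s₂²)/(n₁+n₂−2)] = √[(156·2.0² + 143·4.5²)/299] = 3.4310.
SE = 3.4310·√(1/157 + 1/144) = 0.3959.
With z* = 1.645, margin = 1.645 × 0.3959 = 0.6513.
x̄₁ − x̄₂ = 21.8 − 12.7 = 9.1000; interval 9.1000 ± 0.6513 = (8.45, 9.75).

(8.45, 9.75)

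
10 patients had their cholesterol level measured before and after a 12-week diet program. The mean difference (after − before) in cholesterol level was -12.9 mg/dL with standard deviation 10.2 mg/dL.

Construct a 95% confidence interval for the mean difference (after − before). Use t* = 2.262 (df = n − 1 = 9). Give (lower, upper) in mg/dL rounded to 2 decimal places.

Paired design: SE = s_d/√n = 10.2/√10 = 3.2255.
t* = 2.262; margin of error = 2.262 × 3.2255 = 7.2961.
-12.9 ± 7.2961 → (-20.20, -5.60).

(-20.20, -5.60)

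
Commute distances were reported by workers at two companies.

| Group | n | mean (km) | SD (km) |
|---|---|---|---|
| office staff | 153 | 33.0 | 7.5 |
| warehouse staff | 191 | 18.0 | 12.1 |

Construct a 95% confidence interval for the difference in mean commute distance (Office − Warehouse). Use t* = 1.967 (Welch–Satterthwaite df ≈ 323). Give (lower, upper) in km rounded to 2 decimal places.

(12.91, 17.09)

SE₁ = s₁/√n₁ = 7.5/√153 = 0.6063; SE₂ = 12.1/√191 = 0.8755.
Independent samples, unequal variances: SE_diff = √(SE₁² + SE₂²) = √(0.36759969 + 0.76650025) = 1.0649.
t* = 1.967, so margin of error = 1.967 × 1.0649 = 2.0947.
Difference in means = 33.0 − 18.0 = 15.0000.
15.0000 ± 2.0947 → (12.91, 17.09).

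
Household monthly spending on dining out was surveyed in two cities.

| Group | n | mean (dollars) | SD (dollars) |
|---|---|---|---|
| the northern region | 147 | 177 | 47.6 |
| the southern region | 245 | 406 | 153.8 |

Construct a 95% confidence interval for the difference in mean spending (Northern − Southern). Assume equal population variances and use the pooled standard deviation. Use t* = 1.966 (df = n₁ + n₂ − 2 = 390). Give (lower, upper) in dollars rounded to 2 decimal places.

Pooled variance s_p² = [146·47.6² + 244·153.8²] / (147+245−2) = 15647.3957, so s_p = 125.0896.
SE_diff = s_p·√(1/n₁ + 1/n₂) = 125.0896·√(1/147 + 1/245) = 13.0504.
t* = 1.966; margin = 1.966 × 13.0504 = 25.6571.
Difference = 177 − 406 = -229.0000.
-229.0000 ± 25.6571 → (-254.66, -203.34).

(-254.66, -203.34)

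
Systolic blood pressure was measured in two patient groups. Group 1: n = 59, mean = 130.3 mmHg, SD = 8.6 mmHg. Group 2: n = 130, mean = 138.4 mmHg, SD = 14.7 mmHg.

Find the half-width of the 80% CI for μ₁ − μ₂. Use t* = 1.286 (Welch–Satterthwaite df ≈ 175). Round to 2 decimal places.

2.20

Per-group SEs: s₁/√n₁ = 8.6/√59 = 1.1196, s₂/√n₂ = 14.7/√130 = 1.2893.
Unpooled SE of the difference: √(1.25350416 + 1.66229449) = 1.7076.
Margin of error = t* · SE = 1.286 × 1.7076 = 2.1960.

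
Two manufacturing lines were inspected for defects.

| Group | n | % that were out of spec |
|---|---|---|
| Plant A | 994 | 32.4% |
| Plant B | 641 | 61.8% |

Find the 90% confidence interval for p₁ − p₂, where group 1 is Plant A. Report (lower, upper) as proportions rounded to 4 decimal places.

The two standard errors are √(0.3240×0.6760/994) = 0.01484 and √(0.6180×0.3820/641) = 0.01919.
Because the samples are independent, SE_diff = √(0.01484² + 0.01919²) = 0.02426.
Using z* = 1.645 for 90%, ME = 1.645 × 0.02426 = 0.03991.
p̂₁ − p̂₂ = -0.2940; interval -0.2940 ± 0.03991 gives (-0.3339, -0.2541).

(-0.3339, -0.2541)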